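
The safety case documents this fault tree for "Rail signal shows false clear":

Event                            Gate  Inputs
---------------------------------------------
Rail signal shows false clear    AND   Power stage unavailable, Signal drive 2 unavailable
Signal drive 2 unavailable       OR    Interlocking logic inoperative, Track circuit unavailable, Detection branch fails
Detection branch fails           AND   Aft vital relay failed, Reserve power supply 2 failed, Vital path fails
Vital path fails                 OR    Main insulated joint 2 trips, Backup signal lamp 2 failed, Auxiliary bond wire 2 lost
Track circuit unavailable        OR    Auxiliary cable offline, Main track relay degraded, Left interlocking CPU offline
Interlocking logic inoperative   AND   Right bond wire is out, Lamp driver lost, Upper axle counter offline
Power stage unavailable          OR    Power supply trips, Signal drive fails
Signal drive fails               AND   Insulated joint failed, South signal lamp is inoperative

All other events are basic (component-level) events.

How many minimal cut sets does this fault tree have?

Signal drive fails [AND]: one cut set from each child combined → 1 × 1 = 1 cut set(s).
Power stage unavailable [OR]: union of children's cut sets → 2 cut set(s).
Interlocking logic inoperative [AND]: one cut set from each child combined → 1 × 1 × 1 = 1 cut set(s).
Track circuit unavailable [OR]: union of children's cut sets → 3 cut set(s).
Vital path fails [OR]: union of children's cut sets → 3 cut set(s).
Detection branch fails [AND]: one cut set from each child combined → 1 × 1 × 3 = 3 cut set(s).
Signal drive 2 unavailable [OR]: union of children's cut sets → 7 cut set(s).
Rail signal shows false clear [AND]: one cut set from each child combined → 2 × 7 = 14 cut set(s).

14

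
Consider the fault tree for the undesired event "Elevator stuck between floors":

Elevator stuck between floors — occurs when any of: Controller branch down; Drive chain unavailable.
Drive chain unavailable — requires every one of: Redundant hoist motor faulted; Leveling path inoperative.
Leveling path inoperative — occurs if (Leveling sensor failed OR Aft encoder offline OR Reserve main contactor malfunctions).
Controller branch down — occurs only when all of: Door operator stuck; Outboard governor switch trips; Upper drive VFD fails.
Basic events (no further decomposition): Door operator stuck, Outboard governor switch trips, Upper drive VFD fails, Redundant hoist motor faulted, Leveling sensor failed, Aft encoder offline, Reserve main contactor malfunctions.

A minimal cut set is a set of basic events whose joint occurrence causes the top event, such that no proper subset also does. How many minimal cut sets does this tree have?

4

Controller branch down [AND]: one cut set from each child combined → 1 × 1 × 1 = 1 cut set(s).
Leveling path inoperative [OR]: union of children's cut sets → 3 cut set(s).
Drive chain unavailable [AND]: one cut set from each child combined → 1 × 3 = 3 cut set(s).
Elevator stuck between floors [OR]: union of children's cut sets → 4 cut set(s).
Minimal cut sets: {Door operator stuck, Outboard governor switch trips, Upper drive VFD fails}; {Leveling sensor failed, Redundant hoist motor faulted}; {Aft encoder offline, Redundant hoist motor faulted}; {Redundant hoist motor faulted, Reserve main contactor malfunctions}.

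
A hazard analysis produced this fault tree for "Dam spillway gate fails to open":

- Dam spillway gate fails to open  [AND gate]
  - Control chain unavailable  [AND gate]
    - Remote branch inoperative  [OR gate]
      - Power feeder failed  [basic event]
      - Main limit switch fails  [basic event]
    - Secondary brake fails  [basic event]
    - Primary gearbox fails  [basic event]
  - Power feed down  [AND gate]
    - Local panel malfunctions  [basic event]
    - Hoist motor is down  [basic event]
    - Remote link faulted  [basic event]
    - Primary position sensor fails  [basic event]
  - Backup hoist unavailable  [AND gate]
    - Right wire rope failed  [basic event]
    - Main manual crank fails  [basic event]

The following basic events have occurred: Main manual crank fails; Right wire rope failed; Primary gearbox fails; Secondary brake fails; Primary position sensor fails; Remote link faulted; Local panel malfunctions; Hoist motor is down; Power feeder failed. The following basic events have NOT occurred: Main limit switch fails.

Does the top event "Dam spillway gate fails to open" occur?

Yes

Remote branch inoperative [OR]: Power feeder failed=occurs, Main limit switch fails=not → at least one input occurs → occurs.
Control chain unavailable [AND]: Remote branch inoperative=occurs, Secondary brake fails=occurs, Primary gearbox fails=occurs → all inputs occur → occurs.
Power feed down [AND]: Local panel malfunctions=occurs, Hoist motor is down=occurs, Remote link faulted=occurs, Primary position sensor fails=occurs → all inputs occur → occurs.
Backup hoist unavailable [AND]: Right wire rope failed=occurs, Main manual crank fails=occurs → all inputs occur → occurs.
Dam spillway gate fails to open [AND]: Control chain unavailable=occurs, Power feed down=occurs, Backup hoist unavailable=occurs → all inputs occur → occurs.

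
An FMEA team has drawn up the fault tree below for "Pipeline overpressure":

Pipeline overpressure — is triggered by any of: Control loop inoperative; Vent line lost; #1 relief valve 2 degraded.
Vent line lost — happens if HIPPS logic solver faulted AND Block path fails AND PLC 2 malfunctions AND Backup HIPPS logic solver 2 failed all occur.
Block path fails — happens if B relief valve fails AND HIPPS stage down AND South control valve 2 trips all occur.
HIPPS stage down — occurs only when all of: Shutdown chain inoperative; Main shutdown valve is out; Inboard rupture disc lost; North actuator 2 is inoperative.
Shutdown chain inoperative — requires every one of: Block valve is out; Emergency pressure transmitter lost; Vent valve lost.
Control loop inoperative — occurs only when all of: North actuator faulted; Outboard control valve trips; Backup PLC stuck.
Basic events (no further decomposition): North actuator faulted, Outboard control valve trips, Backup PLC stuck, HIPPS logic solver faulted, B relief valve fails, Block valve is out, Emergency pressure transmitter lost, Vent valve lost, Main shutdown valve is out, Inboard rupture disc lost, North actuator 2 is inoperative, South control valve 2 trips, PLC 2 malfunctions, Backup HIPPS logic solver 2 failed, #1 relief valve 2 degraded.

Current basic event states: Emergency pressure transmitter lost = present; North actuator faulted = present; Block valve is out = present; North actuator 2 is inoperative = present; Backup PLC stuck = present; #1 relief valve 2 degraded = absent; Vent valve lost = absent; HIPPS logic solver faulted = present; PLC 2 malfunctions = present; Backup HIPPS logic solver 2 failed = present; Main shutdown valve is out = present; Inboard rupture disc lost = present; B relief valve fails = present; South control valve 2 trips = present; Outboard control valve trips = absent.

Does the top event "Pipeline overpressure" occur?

Control loop inoperative [AND]: North actuator faulted=occurs, Outboard control valve trips=not, Backup PLC stuck=occurs → not all inputs occur → does not occur.
Shutdown chain inoperative [AND]: Block valve is out=occurs, Emergency pressure transmitter lost=occurs, Vent valve lost=not → not all inputs occur → does not occur.
HIPPS stage down [AND]: Shutdown chain inoperative=not, Main shutdown valve is out=occurs, Inboard rupture disc lost=occurs, North actuator 2 is inoperative=occurs → not all inputs occur → does not occur.
Block path fails [AND]: B relief valve fails=occurs, HIPPS stage down=not, South control valve 2 trips=occurs → not all inputs occur → does not occur.
Vent line lost [AND]: HIPPS logic solver faulted=occurs, Block path fails=not, PLC 2 malfunctions=occurs, Backup HIPPS logic solver 2 failed=occurs → not all inputs occur → does not occur.
Pipeline overpressure [OR]: Control loop inoperative=not, Vent line lost=not, #1 relief valve 2 degraded=not → no input occurs → does not occur.

No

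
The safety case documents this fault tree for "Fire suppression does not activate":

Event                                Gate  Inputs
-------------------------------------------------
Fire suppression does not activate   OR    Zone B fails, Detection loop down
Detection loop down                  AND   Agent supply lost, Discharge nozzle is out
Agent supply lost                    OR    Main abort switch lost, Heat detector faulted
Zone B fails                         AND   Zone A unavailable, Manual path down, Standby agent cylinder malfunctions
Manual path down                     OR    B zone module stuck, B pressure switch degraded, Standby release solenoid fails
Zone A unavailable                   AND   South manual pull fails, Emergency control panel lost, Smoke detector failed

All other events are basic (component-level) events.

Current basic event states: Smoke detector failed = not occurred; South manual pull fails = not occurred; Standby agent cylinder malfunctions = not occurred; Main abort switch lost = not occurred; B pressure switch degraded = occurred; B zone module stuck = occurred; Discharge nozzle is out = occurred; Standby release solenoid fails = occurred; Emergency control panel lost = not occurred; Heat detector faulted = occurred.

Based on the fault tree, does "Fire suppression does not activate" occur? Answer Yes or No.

Zone A unavailable [AND]: South manual pull fails=not, Emergency control panel lost=not, Smoke detector failed=not → not all inputs occur → does not occur.
Manual path down [OR]: B zone module stuck=occurs, B pressure switch degraded=occurs, Standby release solenoid fails=occurs → at least one input occurs → occurs.
Zone B fails [AND]: Zone A unavailable=not, Manual path down=occurs, Standby agent cylinder malfunctions=not → not all inputs occur → does not occur.
Agent supply lost [OR]: Main abort switch lost=not, Heat detector faulted=occurs → at least one input occurs → occurs.
Detection loop down [AND]: Agent supply lost=occurs, Discharge nozzle is out=occurs → all inputs occur → occurs.
Fire suppression does not activate [OR]: Zone B fails=not, Detection loop down=occurs → at least one input occurs → occurs.

Yes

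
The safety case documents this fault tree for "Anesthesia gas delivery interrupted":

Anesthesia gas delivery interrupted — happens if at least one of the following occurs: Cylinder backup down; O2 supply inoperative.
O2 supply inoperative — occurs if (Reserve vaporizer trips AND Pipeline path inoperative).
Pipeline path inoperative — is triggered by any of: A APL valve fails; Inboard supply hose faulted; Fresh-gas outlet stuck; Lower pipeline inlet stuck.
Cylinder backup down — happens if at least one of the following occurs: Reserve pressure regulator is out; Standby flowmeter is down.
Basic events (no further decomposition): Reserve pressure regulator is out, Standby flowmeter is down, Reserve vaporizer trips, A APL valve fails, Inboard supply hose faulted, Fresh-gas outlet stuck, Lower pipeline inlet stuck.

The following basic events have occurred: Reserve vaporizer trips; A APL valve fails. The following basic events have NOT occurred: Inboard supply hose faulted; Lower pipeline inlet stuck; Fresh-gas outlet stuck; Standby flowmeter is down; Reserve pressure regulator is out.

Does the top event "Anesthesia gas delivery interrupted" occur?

Cylinder backup down [OR]: Reserve pressure regulator is out=not, Standby flowmeter is down=not → no input occurs → does not occur.
Pipeline path inoperative [OR]: A APL valve fails=occurs, Inboard supply hose faulted=not, Fresh-gas outlet stuck=not, Lower pipeline inlet stuck=not → at least one input occurs → occurs.
O2 supply inoperative [AND]: Reserve vaporizer trips=occurs, Pipeline path inoperative=occurs → all inputs occur → occurs.
Anesthesia gas delivery interrupted [OR]: Cylinder backup down=not, O2 supply inoperative=occurs → at least one input occurs → occurs.

Yes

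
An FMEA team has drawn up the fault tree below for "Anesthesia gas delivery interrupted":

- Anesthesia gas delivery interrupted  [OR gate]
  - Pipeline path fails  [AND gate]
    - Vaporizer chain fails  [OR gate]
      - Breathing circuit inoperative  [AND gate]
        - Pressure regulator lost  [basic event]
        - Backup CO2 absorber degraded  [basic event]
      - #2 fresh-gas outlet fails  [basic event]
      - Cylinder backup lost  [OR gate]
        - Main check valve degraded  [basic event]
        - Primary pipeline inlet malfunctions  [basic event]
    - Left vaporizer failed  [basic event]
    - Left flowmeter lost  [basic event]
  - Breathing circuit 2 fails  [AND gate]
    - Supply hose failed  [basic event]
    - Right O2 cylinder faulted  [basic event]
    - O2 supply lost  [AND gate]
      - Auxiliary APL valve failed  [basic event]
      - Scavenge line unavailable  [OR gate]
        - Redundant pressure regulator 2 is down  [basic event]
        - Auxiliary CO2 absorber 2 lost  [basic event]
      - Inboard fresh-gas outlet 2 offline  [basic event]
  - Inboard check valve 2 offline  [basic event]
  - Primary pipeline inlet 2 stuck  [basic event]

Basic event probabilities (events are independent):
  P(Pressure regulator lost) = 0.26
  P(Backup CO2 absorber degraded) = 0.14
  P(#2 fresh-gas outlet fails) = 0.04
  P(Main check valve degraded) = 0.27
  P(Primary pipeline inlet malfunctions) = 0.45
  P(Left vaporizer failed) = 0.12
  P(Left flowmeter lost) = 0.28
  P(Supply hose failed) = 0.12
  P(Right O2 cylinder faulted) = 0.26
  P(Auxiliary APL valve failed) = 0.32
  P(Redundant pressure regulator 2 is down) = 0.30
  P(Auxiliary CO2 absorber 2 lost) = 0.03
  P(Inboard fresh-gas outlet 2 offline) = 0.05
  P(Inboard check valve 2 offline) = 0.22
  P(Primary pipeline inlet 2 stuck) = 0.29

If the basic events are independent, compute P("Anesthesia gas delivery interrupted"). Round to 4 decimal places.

0.4580

P(Breathing circuit inoperative) [AND] = 0.26 × 0.14 = 0.036400
P(Cylinder backup lost) [OR] = 1 − (1−0.27) × (1−0.45) = 0.598500
P(Vaporizer chain fails) [OR] = 1 − (1−0.036400) × (1−0.04) × (1−0.598500) = 0.628590
P(Pipeline path fails) [AND] = 0.628590 × 0.12 × 0.28 = 0.021121
P(Scavenge line unavailable) [OR] = 1 − (1−0.30) × (1−0.03) = 0.321000
P(O2 supply lost) [AND] = 0.32 × 0.321000 × 0.05 = 0.005136
P(Breathing circuit 2 fails) [AND] = 0.12 × 0.26 × 0.005136 = 0.000160
P(Anesthesia gas delivery interrupted) [OR] = 1 − (1−0.021121) × (1−0.000160) × (1−0.22) × (1−0.29) = 0.457984
Rounded to 4 decimal places: P(Anesthesia gas delivery interrupted) ≈ 0.4580.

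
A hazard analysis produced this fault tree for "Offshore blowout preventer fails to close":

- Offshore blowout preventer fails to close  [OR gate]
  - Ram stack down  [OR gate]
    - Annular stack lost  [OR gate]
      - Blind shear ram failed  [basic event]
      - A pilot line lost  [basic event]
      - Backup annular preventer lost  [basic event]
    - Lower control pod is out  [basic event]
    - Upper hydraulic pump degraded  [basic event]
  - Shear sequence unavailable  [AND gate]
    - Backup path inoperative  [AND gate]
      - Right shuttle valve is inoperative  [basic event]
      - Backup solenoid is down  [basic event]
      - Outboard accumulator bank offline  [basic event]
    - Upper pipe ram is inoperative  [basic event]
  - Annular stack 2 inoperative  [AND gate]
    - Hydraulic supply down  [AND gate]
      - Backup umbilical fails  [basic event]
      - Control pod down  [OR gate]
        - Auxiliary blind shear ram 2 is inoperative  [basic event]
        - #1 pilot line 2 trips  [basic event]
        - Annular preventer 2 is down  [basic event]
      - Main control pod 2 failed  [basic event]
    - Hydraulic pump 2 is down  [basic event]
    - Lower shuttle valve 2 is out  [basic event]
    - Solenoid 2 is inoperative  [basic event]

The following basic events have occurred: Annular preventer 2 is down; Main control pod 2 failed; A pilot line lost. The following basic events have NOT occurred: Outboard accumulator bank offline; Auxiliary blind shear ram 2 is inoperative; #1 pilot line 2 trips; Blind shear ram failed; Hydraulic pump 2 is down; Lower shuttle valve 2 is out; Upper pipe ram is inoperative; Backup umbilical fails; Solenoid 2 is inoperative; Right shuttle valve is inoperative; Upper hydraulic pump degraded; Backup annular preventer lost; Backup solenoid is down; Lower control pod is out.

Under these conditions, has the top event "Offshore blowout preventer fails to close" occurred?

Annular stack lost [OR]: Blind shear ram failed=not, A pilot line lost=occurs, Backup annular preventer lost=not → at least one input occurs → occurs.
Ram stack down [OR]: Annular stack lost=occurs, Lower control pod is out=not, Upper hydraulic pump degraded=not → at least one input occurs → occurs.
Backup path inoperative [AND]: Right shuttle valve is inoperative=not, Backup solenoid is down=not, Outboard accumulator bank offline=not → not all inputs occur → does not occur.
Shear sequence unavailable [AND]: Backup path inoperative=not, Upper pipe ram is inoperative=not → not all inputs occur → does not occur.
Control pod down [OR]: Auxiliary blind shear ram 2 is inoperative=not, #1 pilot line 2 trips=not, Annular preventer 2 is down=occurs → at least one input occurs → occurs.
Hydraulic supply down [AND]: Backup umbilical fails=not, Control pod down=occurs, Main control pod 2 failed=occurs → not all inputs occur → does not occur.
Annular stack 2 inoperative [AND]: Hydraulic supply down=not, Hydraulic pump 2 is down=not, Lower shuttle valve 2 is out=not, Solenoid 2 is inoperative=not → not all inputs occur → does not occur.
Offshore blowout preventer fails to close [OR]: Ram stack down=occurs, Shear sequence unavailable=not, Annular stack 2 inoperative=not → at least one input occurs → occurs.

Yes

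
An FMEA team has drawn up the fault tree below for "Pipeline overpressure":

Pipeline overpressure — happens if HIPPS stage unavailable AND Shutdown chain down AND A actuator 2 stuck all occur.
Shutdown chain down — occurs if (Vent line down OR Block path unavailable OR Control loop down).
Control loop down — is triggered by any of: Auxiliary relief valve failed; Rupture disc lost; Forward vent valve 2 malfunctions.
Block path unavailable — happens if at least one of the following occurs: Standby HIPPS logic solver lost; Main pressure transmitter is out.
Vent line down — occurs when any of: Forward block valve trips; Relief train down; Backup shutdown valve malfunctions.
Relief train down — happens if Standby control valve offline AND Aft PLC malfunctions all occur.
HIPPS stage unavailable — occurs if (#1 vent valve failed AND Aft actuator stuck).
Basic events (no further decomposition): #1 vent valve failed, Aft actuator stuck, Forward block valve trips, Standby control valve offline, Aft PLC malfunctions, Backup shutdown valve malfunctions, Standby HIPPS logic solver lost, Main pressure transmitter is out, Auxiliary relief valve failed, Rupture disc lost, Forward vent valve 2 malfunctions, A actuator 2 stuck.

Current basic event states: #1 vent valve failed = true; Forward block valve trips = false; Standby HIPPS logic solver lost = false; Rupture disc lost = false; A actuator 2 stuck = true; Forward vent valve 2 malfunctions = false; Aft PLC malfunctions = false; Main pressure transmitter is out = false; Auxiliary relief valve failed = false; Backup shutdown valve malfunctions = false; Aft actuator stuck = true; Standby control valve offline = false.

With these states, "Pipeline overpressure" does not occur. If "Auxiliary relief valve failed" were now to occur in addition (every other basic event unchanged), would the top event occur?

Yes

Counterfactual: set "Auxiliary relief valve failed" to occurred.
HIPPS stage unavailable [AND]: #1 vent valve failed=occurs, Aft actuator stuck=occurs → all inputs occur → occurs.
Relief train down [AND]: Standby control valve offline=not, Aft PLC malfunctions=not → not all inputs occur → does not occur.
Vent line down [OR]: Forward block valve trips=not, Relief train down=not, Backup shutdown valve malfunctions=not → no input occurs → does not occur.
Block path unavailable [OR]: Standby HIPPS logic solver lost=not, Main pressure transmitter is out=not → no input occurs → does not occur.
Control loop down [OR]: Auxiliary relief valve failed=occurs, Rupture disc lost=not, Forward vent valve 2 malfunctions=not → at least one input occurs → occurs.
Shutdown chain down [OR]: Vent line down=not, Block path unavailable=not, Control loop down=occurs → at least one input occurs → occurs.
Pipeline overpressure [AND]: HIPPS stage unavailable=occurs, Shutdown chain down=occurs, A actuator 2 stuck=occurs → all inputs occur → occurs.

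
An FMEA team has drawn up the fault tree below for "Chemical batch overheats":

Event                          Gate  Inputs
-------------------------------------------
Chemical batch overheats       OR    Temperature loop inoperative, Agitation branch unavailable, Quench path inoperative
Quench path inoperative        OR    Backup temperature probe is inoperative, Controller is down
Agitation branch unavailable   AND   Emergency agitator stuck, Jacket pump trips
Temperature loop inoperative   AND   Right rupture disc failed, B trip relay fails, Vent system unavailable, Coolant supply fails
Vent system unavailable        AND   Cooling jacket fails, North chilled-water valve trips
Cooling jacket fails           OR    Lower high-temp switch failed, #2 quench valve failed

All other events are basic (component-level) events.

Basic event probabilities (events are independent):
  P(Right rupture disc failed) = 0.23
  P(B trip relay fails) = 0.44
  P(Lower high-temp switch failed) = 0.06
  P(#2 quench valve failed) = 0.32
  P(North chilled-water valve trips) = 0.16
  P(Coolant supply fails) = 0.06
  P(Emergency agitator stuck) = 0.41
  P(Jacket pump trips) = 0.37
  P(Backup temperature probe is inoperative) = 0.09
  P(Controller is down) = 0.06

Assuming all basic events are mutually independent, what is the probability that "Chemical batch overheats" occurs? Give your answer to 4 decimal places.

P(Cooling jacket fails) [OR] = 1 − (1−0.06) × (1−0.32) = 0.360800
P(Vent system unavailable) [AND] = 0.360800 × 0.16 = 0.057728
P(Temperature loop inoperative) [AND] = 0.23 × 0.44 × 0.057728 × 0.06 = 0.000351
P(Agitation branch unavailable) [AND] = 0.41 × 0.37 = 0.151700
P(Quench path inoperative) [OR] = 1 − (1−0.09) × (1−0.06) = 0.144600
P(Chemical batch overheats) [OR] = 1 − (1−0.000351) × (1−0.151700) × (1−0.144600) = 0.274619
Rounded to 4 decimal places: P(Chemical batch overheats) ≈ 0.2746.

0.2746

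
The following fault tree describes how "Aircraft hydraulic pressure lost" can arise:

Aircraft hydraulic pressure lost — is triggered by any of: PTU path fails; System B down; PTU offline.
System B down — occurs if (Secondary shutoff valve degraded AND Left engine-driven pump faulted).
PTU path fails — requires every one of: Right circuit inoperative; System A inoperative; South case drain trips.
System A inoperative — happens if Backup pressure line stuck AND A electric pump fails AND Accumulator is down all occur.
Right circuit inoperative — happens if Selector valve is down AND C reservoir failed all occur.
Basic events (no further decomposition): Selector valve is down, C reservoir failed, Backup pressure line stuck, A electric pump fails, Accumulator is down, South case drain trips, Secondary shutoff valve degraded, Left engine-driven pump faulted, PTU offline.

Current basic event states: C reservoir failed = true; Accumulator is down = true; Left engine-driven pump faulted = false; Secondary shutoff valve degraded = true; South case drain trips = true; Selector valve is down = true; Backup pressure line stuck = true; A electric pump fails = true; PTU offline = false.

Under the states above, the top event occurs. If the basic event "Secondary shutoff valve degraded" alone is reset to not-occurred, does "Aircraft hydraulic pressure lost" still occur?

Counterfactual: set "Secondary shutoff valve degraded" to not occurred.
Right circuit inoperative [AND]: Selector valve is down=occurs, C reservoir failed=occurs → all inputs occur → occurs.
System A inoperative [AND]: Backup pressure line stuck=occurs, A electric pump fails=occurs, Accumulator is down=occurs → all inputs occur → occurs.
PTU path fails [AND]: Right circuit inoperative=occurs, System A inoperative=occurs, South case drain trips=occurs → all inputs occur → occurs.
System B down [AND]: Secondary shutoff valve degraded=not, Left engine-driven pump faulted=not → not all inputs occur → does not occur.
Aircraft hydraulic pressure lost [OR]: PTU path fails=occurs, System B down=not, PTU offline=not → at least one input occurs → occurs.

Yes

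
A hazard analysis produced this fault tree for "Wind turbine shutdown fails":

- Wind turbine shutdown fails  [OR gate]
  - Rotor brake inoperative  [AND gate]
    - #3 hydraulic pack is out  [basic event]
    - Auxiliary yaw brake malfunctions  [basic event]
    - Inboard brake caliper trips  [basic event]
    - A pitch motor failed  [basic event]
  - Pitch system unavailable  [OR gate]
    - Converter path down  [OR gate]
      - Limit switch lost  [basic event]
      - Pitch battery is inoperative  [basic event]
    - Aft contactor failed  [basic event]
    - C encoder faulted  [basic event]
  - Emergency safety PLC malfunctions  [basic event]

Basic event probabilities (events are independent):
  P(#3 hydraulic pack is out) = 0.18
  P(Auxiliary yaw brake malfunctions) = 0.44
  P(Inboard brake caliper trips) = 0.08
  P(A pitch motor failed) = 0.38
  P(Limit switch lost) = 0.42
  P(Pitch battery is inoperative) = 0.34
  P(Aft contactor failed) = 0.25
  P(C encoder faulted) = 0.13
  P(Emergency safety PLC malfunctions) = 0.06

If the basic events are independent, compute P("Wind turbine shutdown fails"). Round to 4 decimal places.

P(Rotor brake inoperative) [AND] = 0.18 × 0.44 × 0.08 × 0.38 = 0.002408
P(Converter path down) [OR] = 1 − (1−0.42) × (1−0.34) = 0.617200
P(Pitch system unavailable) [OR] = 1 − (1−0.617200) × (1−0.25) × (1−0.13) = 0.750223
P(Wind turbine shutdown fails) [OR] = 1 − (1−0.002408) × (1−0.750223) × (1−0.06) = 0.765775
Rounded to 4 decimal places: P(Wind turbine shutdown fails) ≈ 0.7658.

0.7658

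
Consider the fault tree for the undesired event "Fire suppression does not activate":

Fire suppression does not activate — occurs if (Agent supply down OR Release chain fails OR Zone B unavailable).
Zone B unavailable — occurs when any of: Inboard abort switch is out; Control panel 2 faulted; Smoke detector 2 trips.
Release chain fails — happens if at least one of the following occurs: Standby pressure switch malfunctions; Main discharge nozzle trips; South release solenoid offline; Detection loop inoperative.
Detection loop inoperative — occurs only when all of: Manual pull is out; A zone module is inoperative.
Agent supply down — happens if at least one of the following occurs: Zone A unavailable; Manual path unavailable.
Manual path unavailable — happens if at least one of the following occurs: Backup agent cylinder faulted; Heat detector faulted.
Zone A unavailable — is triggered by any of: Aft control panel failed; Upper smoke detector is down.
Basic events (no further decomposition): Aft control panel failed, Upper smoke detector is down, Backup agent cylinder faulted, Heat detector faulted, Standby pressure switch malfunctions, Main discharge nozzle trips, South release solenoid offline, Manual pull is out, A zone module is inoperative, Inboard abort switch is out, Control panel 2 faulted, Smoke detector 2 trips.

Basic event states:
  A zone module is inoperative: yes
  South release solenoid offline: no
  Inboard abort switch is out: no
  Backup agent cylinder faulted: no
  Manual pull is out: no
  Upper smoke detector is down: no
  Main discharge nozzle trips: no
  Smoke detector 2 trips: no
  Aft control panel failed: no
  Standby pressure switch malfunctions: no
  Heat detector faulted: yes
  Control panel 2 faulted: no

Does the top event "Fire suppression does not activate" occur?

Yes

Zone A unavailable [OR]: Aft control panel failed=not, Upper smoke detector is down=not → no input occurs → does not occur.
Manual path unavailable [OR]: Backup agent cylinder faulted=not, Heat detector faulted=occurs → at least one input occurs → occurs.
Agent supply down [OR]: Zone A unavailable=not, Manual path unavailable=occurs → at least one input occurs → occurs.
Detection loop inoperative [AND]: Manual pull is out=not, A zone module is inoperative=occurs → not all inputs occur → does not occur.
Release chain fails [OR]: Standby pressure switch malfunctions=not, Main discharge nozzle trips=not, South release solenoid offline=not, Detection loop inoperative=not → no input occurs → does not occur.
Zone B unavailable [OR]: Inboard abort switch is out=not, Control panel 2 faulted=not, Smoke detector 2 trips=not → no input occurs → does not occur.
Fire suppression does not activate [OR]: Agent supply down=occurs, Release chain fails=not, Zone B unavailable=not → at least one input occurs → occurs.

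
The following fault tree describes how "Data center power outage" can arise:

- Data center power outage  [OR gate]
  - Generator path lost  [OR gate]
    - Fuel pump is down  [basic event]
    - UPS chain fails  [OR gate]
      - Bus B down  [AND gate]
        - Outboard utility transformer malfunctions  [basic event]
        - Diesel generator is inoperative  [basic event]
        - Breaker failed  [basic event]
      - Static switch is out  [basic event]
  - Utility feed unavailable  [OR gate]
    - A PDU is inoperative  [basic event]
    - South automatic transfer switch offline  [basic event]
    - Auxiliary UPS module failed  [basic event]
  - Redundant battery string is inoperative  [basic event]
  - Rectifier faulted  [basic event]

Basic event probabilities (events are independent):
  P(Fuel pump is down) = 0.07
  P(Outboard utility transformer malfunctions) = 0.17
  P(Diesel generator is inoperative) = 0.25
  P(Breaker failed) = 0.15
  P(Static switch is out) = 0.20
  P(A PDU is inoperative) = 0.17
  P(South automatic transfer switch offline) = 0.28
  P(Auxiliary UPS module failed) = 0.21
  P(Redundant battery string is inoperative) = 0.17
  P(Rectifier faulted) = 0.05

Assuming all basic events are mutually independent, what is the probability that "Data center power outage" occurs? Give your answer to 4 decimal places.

0.7248

P(Bus B down) [AND] = 0.17 × 0.25 × 0.15 = 0.006375
P(UPS chain fails) [OR] = 1 − (1−0.006375) × (1−0.20) = 0.205100
P(Generator path lost) [OR] = 1 − (1−0.07) × (1−0.205100) = 0.260743
P(Utility feed unavailable) [OR] = 1 − (1−0.17) × (1−0.28) × (1−0.21) = 0.527896
P(Data center power outage) [OR] = 1 − (1−0.260743) × (1−0.527896) × (1−0.17) × (1−0.05) = 0.724809
Rounded to 4 decimal places: P(Data center power outage) ≈ 0.7248.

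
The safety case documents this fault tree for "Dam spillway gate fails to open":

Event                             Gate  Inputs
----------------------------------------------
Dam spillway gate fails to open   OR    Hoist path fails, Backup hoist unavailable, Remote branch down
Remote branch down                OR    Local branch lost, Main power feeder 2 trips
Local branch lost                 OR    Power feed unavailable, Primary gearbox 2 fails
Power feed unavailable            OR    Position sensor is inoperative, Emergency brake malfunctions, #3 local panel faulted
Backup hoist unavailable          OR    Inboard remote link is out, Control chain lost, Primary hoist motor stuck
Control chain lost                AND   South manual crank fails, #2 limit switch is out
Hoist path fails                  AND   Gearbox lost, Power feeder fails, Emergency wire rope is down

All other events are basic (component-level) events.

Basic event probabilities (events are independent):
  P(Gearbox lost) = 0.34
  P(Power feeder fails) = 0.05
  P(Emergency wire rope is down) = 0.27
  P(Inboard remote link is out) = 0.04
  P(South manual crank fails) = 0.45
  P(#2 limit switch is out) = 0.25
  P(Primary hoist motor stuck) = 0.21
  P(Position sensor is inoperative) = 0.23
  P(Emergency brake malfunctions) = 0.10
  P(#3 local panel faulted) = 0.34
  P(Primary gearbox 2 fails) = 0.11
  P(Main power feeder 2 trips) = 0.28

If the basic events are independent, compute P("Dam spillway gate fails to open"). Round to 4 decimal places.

P(Hoist path fails) [AND] = 0.34 × 0.05 × 0.27 = 0.004590
P(Control chain lost) [AND] = 0.45 × 0.25 = 0.112500
P(Backup hoist unavailable) [OR] = 1 − (1−0.04) × (1−0.112500) × (1−0.21) = 0.326920
P(Power feed unavailable) [OR] = 1 − (1−0.23) × (1−0.10) × (1−0.34) = 0.542620
P(Local branch lost) [OR] = 1 − (1−0.542620) × (1−0.11) = 0.592932
P(Remote branch down) [OR] = 1 − (1−0.592932) × (1−0.28) = 0.706911
P(Dam spillway gate fails to open) [OR] = 1 − (1−0.004590) × (1−0.326920) × (1−0.706911) = 0.803633
Rounded to 4 decimal places: P(Dam spillway gate fails to open) ≈ 0.8036.

0.8036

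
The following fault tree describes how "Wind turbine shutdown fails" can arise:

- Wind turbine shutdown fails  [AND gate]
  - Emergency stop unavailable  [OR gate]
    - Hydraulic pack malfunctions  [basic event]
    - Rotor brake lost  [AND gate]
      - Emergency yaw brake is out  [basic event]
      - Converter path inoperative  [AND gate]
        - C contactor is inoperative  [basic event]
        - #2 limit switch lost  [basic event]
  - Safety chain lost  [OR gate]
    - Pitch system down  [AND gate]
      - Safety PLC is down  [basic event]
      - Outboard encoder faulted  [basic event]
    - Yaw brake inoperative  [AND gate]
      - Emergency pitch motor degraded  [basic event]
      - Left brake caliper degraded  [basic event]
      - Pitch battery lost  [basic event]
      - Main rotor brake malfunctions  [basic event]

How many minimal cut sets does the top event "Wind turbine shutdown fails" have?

Converter path inoperative [AND]: one cut set from each child combined → 1 × 1 = 1 cut set(s).
Rotor brake lost [AND]: one cut set from each child combined → 1 × 1 = 1 cut set(s).
Emergency stop unavailable [OR]: union of children's cut sets → 2 cut set(s).
Pitch system down [AND]: one cut set from each child combined → 1 × 1 = 1 cut set(s).
Yaw brake inoperative [AND]: one cut set from each child combined → 1 × 1 × 1 × 1 = 1 cut set(s).
Safety chain lost [OR]: union of children's cut sets → 2 cut set(s).
Wind turbine shutdown fails [AND]: one cut set from each child combined → 2 × 2 = 4 cut set(s).
Minimal cut sets: {Hydraulic pack malfunctions, Outboard encoder faulted, Safety PLC is down}; {Emergency pitch motor degraded, Hydraulic pack malfunctions, Left brake caliper degraded, Main rotor brake malfunctions, Pitch battery lost}; {#2 limit switch lost, C contactor is inoperative, Emergency yaw brake is out, Outboard encoder faulted, Safety PLC is down}; {#2 limit switch lost, C contactor is inoperative, Emergency pitch motor degraded, Emergency yaw brake is out, Left brake caliper degraded, Main rotor brake malfunctions, Pitch battery lost}.

4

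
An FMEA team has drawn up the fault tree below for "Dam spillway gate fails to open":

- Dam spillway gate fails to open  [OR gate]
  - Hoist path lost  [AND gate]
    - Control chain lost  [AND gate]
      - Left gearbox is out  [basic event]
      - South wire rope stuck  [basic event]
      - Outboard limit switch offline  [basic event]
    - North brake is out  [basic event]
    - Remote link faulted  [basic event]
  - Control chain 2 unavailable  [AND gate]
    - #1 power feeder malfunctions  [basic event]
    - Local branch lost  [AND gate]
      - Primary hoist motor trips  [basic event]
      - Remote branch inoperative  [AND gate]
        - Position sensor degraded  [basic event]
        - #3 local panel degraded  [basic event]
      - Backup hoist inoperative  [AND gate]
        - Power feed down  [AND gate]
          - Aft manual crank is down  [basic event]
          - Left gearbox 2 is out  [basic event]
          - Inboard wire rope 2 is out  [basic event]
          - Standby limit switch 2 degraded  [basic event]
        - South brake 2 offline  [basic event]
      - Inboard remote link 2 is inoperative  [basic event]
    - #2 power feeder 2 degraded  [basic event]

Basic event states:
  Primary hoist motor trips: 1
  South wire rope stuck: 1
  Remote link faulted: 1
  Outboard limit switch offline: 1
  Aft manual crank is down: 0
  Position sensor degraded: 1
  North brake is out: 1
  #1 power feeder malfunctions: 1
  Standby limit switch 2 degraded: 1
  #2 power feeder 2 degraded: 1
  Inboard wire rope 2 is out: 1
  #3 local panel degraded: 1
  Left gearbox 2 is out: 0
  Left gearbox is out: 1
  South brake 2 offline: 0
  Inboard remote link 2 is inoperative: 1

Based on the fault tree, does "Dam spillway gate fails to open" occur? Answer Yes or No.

Yes

Control chain lost [AND]: Left gearbox is out=occurs, South wire rope stuck=occurs, Outboard limit switch offline=occurs → all inputs occur → occurs.
Hoist path lost [AND]: Control chain lost=occurs, North brake is out=occurs, Remote link faulted=occurs → all inputs occur → occurs.
Remote branch inoperative [AND]: Position sensor degraded=occurs, #3 local panel degraded=occurs → all inputs occur → occurs.
Power feed down [AND]: Aft manual crank is down=not, Left gearbox 2 is out=not, Inboard wire rope 2 is out=occurs, Standby limit switch 2 degraded=occurs → not all inputs occur → does not occur.
Backup hoist inoperative [AND]: Power feed down=not, South brake 2 offline=not → not all inputs occur → does not occur.
Local branch lost [AND]: Primary hoist motor trips=occurs, Remote branch inoperative=occurs, Backup hoist inoperative=not, Inboard remote link 2 is inoperative=occurs → not all inputs occur → does not occur.
Control chain 2 unavailable [AND]: #1 power feeder malfunctions=occurs, Local branch lost=not, #2 power feeder 2 degraded=occurs → not all inputs occur → does not occur.
Dam spillway gate fails to open [OR]: Hoist path lost=occurs, Control chain 2 unavailable=not → at least one input occurs → occurs.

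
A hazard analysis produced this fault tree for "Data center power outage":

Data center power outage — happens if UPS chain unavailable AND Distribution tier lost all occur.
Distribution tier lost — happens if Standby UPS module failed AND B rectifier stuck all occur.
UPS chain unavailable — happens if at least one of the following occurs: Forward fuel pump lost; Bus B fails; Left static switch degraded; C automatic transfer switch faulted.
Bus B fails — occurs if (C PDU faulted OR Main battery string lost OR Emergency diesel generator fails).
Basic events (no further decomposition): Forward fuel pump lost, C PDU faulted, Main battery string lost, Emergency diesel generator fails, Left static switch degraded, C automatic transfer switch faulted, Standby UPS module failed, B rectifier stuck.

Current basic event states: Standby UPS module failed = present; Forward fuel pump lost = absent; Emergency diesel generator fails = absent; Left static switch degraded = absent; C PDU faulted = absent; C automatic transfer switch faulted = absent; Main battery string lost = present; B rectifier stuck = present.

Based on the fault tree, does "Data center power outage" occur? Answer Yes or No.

Bus B fails [OR]: C PDU faulted=not, Main battery string lost=occurs, Emergency diesel generator fails=not → at least one input occurs → occurs.
UPS chain unavailable [OR]: Forward fuel pump lost=not, Bus B fails=occurs, Left static switch degraded=not, C automatic transfer switch faulted=not → at least one input occurs → occurs.
Distribution tier lost [AND]: Standby UPS module failed=occurs, B rectifier stuck=occurs → all inputs occur → occurs.
Data center power outage [AND]: UPS chain unavailable=occurs, Distribution tier lost=occurs → all inputs occur → occurs.

Yes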